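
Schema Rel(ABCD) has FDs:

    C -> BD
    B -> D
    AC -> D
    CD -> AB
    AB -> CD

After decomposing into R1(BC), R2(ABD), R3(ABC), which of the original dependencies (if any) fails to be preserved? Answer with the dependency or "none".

none

C → BD: restricted closure across fragments reaches BD.
B → D lies within R2.
AC → D: restricted closure across fragments reaches D.
CD → AB: restricted closure across fragments reaches AB.
AB → CD: restricted closure across fragments reaches CD.
Every dependency is enforceable on the fragments, so the decomposition is dependency-preserving.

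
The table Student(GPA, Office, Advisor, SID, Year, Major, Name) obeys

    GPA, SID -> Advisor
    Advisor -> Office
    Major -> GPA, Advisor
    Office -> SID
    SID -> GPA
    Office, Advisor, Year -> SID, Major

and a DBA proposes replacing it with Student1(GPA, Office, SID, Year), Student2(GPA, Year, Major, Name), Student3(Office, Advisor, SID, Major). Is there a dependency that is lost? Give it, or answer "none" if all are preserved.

Check Office, Advisor, Year → SID, Major: no single fragment contains all of {Office, Advisor, SID, Year, Major}, and the restricted closure of {Office, Advisor, Year} across the fragments never reaches {SID, Major}.
GPA, SID → Advisor is preserved.
Advisor → Office is preserved.
Major → GPA, Advisor is preserved.
Office → SID is preserved.
SID → GPA is preserved.

Office, Advisor, Year -> SID, Major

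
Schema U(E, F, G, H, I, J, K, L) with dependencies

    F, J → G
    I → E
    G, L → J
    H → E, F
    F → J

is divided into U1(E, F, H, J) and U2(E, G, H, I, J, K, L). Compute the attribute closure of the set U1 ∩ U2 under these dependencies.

E, F, G, H, J

U1 ∩ U2 = {E, H, J}.
H → E, F applies, adding F
F, J → G applies, adding G
Closure: {E, F, G, H, J}.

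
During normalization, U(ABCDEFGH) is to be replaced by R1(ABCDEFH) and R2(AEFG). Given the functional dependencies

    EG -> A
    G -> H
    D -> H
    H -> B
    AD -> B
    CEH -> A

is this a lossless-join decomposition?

No

Common attributes: R1 ∩ R2 = {AEF}.
No dependency enlarges {AEF}, so (AEF)⁺ = {AEF}.
The closure contains neither all of R1 = {ABCDEFH} nor all of R2 = {AEFG}, so the common attributes are not a superkey of either fragment. The join is lossy.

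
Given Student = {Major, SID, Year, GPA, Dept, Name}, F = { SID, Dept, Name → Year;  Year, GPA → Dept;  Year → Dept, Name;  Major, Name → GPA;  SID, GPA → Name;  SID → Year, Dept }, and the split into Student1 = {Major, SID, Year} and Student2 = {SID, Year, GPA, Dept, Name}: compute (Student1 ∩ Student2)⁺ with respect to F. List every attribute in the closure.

SID, Year, Dept, Name

Student1 ∩ Student2 = {SID, Year}.
Year → Dept, Name applies, adding Dept, Name
Closure: {SID, Year, Dept, Name}.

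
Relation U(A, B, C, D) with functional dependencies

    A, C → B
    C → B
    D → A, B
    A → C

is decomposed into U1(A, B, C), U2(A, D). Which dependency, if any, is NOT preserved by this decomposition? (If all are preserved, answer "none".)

A, C → B lies within U1.
C → B lies within U1.
D → A, B: restricted closure across fragments reaches A, B.
A → C lies within U1.
Every dependency is enforceable on the fragments, so the decomposition is dependency-preserving.

none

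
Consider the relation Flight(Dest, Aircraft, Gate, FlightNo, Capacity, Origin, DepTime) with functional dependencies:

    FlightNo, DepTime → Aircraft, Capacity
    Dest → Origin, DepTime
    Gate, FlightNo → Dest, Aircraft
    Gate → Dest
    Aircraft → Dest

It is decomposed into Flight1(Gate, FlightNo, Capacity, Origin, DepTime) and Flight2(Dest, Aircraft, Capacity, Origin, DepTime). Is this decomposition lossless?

No

Common attributes: Flight1 ∩ Flight2 = {Capacity, Origin, DepTime}.
No dependency enlarges {Capacity, Origin, DepTime}, so (Capacity, Origin, DepTime)⁺ = {Capacity, Origin, DepTime}.
The closure contains neither all of Flight1 = {Gate, FlightNo, Capacity, Origin, DepTime} nor all of Flight2 = {Dest, Aircraft, Capacity, Origin, DepTime}, so the common attributes are not a superkey of either fragment. The join is lossy.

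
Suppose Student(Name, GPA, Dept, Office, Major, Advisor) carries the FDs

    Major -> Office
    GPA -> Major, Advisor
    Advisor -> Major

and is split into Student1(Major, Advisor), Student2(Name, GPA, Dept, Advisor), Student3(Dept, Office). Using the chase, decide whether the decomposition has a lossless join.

No

Chase test. Columns are Name, GPA, Dept, Office, Major, Advisor; row i has aⱼ where attribute j ∈ Studenti, else bᵢⱼ.
Initial tableau (one row per fragment):
  row 1: b11 b12 b13 b14 a5 a6
  row 2: a1 a2 a3 b24 b25 a6
  row 3: b31 b32 a3 a4 b35 b36
Rows 1 and 2 agree on Advisor; apply Advisor→Major and equate their Major entries.
Rows 1 and 2 agree on Major; apply Major→Office and equate their Office entries.
No row becomes fully distinguished — the join is lossy.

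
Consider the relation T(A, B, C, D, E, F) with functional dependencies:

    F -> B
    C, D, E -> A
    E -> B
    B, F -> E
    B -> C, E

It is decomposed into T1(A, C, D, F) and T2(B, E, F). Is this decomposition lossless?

Yes

Common attributes: T1 ∩ T2 = {F}.
Closure of {F}: F → B applies, adding B; B, F → E applies, adding E; B → C, E applies, adding C. So (F)⁺ = {B, C, E, F}.
This closure contains every attribute of T2, so T1 ∩ T2 → T2. The join is lossless.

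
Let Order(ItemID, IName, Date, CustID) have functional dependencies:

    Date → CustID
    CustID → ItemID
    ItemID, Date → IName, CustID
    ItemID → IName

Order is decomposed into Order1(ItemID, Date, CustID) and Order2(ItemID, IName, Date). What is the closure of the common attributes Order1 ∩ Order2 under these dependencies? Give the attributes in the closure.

ItemID, IName, Date, CustID

Order1 ∩ Order2 = {ItemID, Date}.
Date → CustID applies, adding CustID
ItemID, Date → IName, CustID applies, adding IName
Closure: {ItemID, IName, Date, CustID}.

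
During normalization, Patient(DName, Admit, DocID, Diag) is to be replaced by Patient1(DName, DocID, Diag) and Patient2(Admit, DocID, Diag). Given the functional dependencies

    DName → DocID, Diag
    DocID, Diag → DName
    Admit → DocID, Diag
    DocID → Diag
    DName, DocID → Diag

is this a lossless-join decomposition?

Common attributes: Patient1 ∩ Patient2 = {DocID, Diag}.
Closure of {DocID, Diag}: DocID, Diag → DName applies, adding DName. So (DocID, Diag)⁺ = {DName, DocID, Diag}.
This closure contains every attribute of Patient1, so Patient1 ∩ Patient2 → Patient1. The join is lossless.

Yes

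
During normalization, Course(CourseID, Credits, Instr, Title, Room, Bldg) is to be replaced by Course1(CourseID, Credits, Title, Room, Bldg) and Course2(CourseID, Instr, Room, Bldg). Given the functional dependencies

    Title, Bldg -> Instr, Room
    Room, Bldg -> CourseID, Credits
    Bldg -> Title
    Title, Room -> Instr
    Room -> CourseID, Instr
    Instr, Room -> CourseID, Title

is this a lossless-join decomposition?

Yes

Common attributes: Course1 ∩ Course2 = {CourseID, Room, Bldg}.
Closure of {CourseID, Room, Bldg}: Room, Bldg → CourseID, Credits applies, adding Credits; Bldg → Title applies, adding Title; Title, Room → Instr applies, adding Instr. So (CourseID, Room, Bldg)⁺ = {CourseID, Credits, Instr, Title, Room, Bldg}.
This closure contains every attribute of Course1, so Course1 ∩ Course2 → Course1. The join is lossless.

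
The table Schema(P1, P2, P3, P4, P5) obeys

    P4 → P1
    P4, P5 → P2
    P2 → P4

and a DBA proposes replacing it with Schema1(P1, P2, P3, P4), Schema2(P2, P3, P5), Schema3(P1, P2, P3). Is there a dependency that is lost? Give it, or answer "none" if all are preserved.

Check P4, P5 → P2: no single fragment contains all of {P2, P4, P5}, and the restricted closure of {P4, P5} across the fragments never reaches {P2}.
P4 → P1 is preserved.
P2 → P4 is preserved.

P4, P5 → P2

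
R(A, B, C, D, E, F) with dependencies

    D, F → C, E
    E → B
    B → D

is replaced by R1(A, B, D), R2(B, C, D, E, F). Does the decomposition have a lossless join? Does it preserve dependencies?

Lossless test: (B, D)⁺ = {B, D}, which is a superkey of neither fragment — lossy.
Dependency preservation: every FD's attributes lie within a single fragment, so each can be enforced locally — preserved.

lossy but dependency-preserving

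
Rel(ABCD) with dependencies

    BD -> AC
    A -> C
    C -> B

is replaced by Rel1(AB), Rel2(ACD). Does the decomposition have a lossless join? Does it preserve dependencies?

lossless but not dependency-preserving

Lossless test: (A)⁺ = {ABC}, which contains all of one fragment — lossless.
Dependency preservation: the restricted closure of {BD} across the fragments never reaches {AC}, so BD → AC cannot be enforced without a join — not preserved.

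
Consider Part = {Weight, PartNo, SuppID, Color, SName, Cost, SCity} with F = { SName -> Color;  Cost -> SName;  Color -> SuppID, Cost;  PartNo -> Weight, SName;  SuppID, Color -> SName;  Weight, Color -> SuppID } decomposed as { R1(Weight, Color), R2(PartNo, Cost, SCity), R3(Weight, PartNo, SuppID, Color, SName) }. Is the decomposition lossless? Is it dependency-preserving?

Lossless test (chase): Rows 1 and 3 agree on Color; apply Color→SuppID, Cost and equate their SuppID, Cost entries. Rows 2 and 3 agree on PartNo; apply PartNo→Weight, SName and equate their Weight, SName entries. Rows 1 and 3 agree on SuppID, Color; apply SuppID, Color→SName and equate their SName entries. Rows 1 and 2 agree on SName; apply SName→Color and equate their Color entries. Rows 1 and 2 agree on Color; apply Color→SuppID, Cost and equate their SuppID, Cost entries. Row 2 is now all distinguished symbols — the join is lossless.
Dependency preservation: the restricted closure of {Cost} across the fragments never reaches {SName}, so Cost → SName cannot be enforced without a join — not preserved.

lossless but not dependency-preserving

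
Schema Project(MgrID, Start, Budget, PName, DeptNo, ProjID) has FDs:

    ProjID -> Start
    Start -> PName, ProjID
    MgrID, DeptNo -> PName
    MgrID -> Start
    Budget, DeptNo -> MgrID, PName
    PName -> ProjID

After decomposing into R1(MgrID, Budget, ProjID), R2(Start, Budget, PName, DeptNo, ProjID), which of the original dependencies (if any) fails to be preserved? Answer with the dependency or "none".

Check Budget, DeptNo → MgrID, PName: no single fragment contains all of {MgrID, Budget, PName, DeptNo}, and the restricted closure of {Budget, DeptNo} across the fragments never reaches {MgrID, PName}.
ProjID → Start is preserved.
Start → PName, ProjID is preserved.
MgrID, DeptNo → PName is preserved.
MgrID → Start is preserved.
PName → ProjID is preserved.

Budget, DeptNo -> MgrID, PName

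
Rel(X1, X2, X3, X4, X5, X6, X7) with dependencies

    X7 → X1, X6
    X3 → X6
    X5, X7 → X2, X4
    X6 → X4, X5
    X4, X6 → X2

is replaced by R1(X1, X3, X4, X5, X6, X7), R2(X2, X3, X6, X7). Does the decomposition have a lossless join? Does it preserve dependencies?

Lossless test: (X3, X6, X7)⁺ = {X1, X2, X3, X4, X5, X6, X7}, which contains all of one fragment — lossless.
Dependency preservation: X5, X7 → X2, X4; X4, X6 → X2 are not contained in any single fragment, but the restricted closure of each left-hand side across the fragments still reaches the right-hand side; the remaining FDs each lie inside some fragment. All dependencies are preserved.

lossless and dependency-preserving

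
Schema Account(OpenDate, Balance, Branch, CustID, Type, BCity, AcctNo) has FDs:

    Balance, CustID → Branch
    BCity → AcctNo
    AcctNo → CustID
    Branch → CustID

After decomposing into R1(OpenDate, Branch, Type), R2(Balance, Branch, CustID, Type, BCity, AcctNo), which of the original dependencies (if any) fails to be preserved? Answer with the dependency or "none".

Balance, CustID → Branch lies within R2.
BCity → AcctNo lies within R2.
AcctNo → CustID lies within R2.
Branch → CustID lies within R2.
Every dependency is enforceable on the fragments, so the decomposition is dependency-preserving.

none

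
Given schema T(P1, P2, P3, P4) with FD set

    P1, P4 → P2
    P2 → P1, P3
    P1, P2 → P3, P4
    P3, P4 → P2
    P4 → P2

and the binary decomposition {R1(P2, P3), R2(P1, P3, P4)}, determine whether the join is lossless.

Common attributes: R1 ∩ R2 = {P3}.
No dependency enlarges {P3}, so (P3)⁺ = {P3}.
The closure contains neither all of R1 = {P2, P3} nor all of R2 = {P1, P3, P4}, so the common attributes are not a superkey of either fragment. The join is lossy.

No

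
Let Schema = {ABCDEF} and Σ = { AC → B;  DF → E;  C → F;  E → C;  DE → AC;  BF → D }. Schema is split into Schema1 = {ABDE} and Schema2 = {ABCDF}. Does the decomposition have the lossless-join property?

No

Common attributes: Schema1 ∩ Schema2 = {ABD}.
No dependency enlarges {ABD}, so (ABD)⁺ = {ABD}.
The closure contains neither all of Schema1 = {ABDE} nor all of Schema2 = {ABCDF}, so the common attributes are not a superkey of either fragment. The join is lossy.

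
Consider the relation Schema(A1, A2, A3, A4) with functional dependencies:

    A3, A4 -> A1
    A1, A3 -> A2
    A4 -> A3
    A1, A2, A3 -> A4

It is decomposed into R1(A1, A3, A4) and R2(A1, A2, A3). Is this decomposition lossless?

Yes

Common attributes: R1 ∩ R2 = {A1, A3}.
Closure of {A1, A3}: A1, A3 → A2 applies, adding A2; A1, A2, A3 → A4 applies, adding A4. So (A1, A3)⁺ = {A1, A2, A3, A4}.
This closure contains every attribute of R1, so R1 ∩ R2 → R1. The join is lossless.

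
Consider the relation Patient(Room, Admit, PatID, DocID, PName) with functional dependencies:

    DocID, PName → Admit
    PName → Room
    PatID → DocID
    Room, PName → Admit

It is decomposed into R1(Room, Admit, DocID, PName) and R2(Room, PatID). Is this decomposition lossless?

Common attributes: R1 ∩ R2 = {Room}.
No dependency enlarges {Room}, so (Room)⁺ = {Room}.
The closure contains neither all of R1 = {Room, Admit, DocID, PName} nor all of R2 = {Room, PatID}, so the common attributes are not a superkey of either fragment. The join is lossy.

No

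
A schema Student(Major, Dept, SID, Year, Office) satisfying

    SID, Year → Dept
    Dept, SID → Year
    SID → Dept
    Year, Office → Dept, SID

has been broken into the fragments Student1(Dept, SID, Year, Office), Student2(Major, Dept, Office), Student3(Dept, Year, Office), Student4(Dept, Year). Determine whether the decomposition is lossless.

No

Chase test. Columns are Major, Dept, SID, Year, Office; row i has aⱼ where attribute j ∈ Studenti, else bᵢⱼ.
Initial tableau (one row per fragment):
  row 1: b11 a2 a3 a4 a5
  row 2: a1 a2 b23 b24 a5
  row 3: b31 a2 b33 a4 a5
  row 4: b41 a2 b43 a4 b45
Rows 1 and 3 agree on Year, Office; apply Year, Office→Dept, SID and equate their Dept, SID entries.
No row becomes fully distinguished — the join is lossy.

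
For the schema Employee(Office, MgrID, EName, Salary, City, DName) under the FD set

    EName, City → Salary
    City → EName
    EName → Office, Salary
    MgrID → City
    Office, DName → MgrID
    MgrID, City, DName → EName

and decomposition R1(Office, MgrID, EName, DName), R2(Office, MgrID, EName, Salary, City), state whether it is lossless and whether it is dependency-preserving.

Lossless test: (Office, MgrID, EName)⁺ = {Office, MgrID, EName, Salary, City}, which contains all of one fragment — lossless.
Dependency preservation: MgrID, City, DName → EName is not contained in any single fragment, but the restricted closure of its left-hand side across the fragments still reaches the right-hand side; the remaining FDs each lie inside some fragment. All dependencies are preserved.

lossless and dependency-preserving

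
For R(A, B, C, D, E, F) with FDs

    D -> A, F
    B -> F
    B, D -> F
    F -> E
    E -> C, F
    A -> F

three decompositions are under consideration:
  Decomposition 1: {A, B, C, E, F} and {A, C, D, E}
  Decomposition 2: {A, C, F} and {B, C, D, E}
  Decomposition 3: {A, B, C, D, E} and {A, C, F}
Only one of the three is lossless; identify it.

Decomposition 1: common = {A, C, E}, closure = {A, C, E, F} → lossy.
Decomposition 2: common = {C}, closure = {C} → lossy.
Decomposition 3: common = {A, C}, closure = {A, C, E, F} → lossless.

Decomposition 3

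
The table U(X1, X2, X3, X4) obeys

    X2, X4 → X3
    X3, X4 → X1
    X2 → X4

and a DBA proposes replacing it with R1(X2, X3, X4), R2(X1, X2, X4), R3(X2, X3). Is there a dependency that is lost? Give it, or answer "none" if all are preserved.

X3, X4 → X1

Check X3, X4 → X1: no single fragment contains all of {X1, X3, X4}, and the restricted closure of {X3, X4} across the fragments never reaches {X1}.
X2, X4 → X3 is preserved.
X2 → X4 is preserved.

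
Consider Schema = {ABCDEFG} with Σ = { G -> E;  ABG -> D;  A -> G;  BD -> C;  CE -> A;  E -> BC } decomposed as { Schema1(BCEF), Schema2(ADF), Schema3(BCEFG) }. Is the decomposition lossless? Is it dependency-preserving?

Lossless test (chase): Rows 1 and 3 agree on CE; apply CE→A and equate their A entries. Rows 1 and 3 agree on A; apply A→G and equate their G entries. Rows 1 and 3 agree on ABG; apply ABG→D and equate their D entries. No row becomes fully distinguished — the join is lossy.
Dependency preservation: the restricted closure of {A} across the fragments never reaches {G}, so A → G cannot be enforced without a join — not preserved.

lossy and not dependency-preserving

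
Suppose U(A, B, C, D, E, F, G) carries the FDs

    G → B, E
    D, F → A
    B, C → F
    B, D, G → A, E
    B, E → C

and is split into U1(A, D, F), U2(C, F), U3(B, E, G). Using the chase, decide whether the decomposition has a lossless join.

No

Chase test. Columns are A, B, C, D, E, F, G; row i has aⱼ where attribute j ∈ Ui, else bᵢⱼ.
Initial tableau (one row per fragment):
  row 1: a1 b12 b13 a4 b15 a6 b17
  row 2: b21 b22 a3 b24 b25 a6 b27
  row 3: b31 a2 b33 b34 a5 b36 a7
No row becomes fully distinguished — the join is lossy.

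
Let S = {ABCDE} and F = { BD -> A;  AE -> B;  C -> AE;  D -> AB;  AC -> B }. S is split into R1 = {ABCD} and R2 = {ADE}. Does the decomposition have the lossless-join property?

Common attributes: R1 ∩ R2 = {AD}.
Closure of {AD}: D → AB applies, adding B. So (AD)⁺ = {ABD}.
The closure contains neither all of R1 = {ABCD} nor all of R2 = {ADE}, so the common attributes are not a superkey of either fragment. The join is lossy.

No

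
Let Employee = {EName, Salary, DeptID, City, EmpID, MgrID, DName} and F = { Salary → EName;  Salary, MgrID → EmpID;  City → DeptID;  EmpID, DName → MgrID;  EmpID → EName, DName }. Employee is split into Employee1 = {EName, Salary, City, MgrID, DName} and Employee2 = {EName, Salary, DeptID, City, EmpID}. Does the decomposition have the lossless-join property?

No

Common attributes: Employee1 ∩ Employee2 = {EName, Salary, City}.
Closure of {EName, Salary, City}: City → DeptID applies, adding DeptID. So (EName, Salary, City)⁺ = {EName, Salary, DeptID, City}.
The closure contains neither all of Employee1 = {EName, Salary, City, MgrID, DName} nor all of Employee2 = {EName, Salary, DeptID, City, EmpID}, so the common attributes are not a superkey of either fragment. The join is lossy.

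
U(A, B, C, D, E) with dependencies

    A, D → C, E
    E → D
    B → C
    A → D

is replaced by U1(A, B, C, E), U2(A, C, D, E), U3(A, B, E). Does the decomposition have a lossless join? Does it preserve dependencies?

Lossless test (chase): Rows 1 and 2 agree on E; apply E→D and equate their D entries. Rows 1 and 3 agree on E; apply E→D and equate their D entries. Rows 1 and 3 agree on B; apply B→C and equate their C entries. Row 1 is now all distinguished symbols — the join is lossless.
Dependency preservation: every FD's attributes lie within a single fragment, so each can be enforced locally — preserved.

lossless and dependency-preserving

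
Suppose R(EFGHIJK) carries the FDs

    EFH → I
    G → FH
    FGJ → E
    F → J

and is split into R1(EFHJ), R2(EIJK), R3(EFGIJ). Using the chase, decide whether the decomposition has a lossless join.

Chase test. Columns are EFGHIJK; row i has aⱼ where attribute j ∈ Ri, else bᵢⱼ.
Initial tableau (one row per fragment):
  row 1: a1 a2 b13 a4 b15 a6 b17
  row 2: a1 b22 b23 b24 a5 a6 a7
  row 3: a1 a2 a3 b34 a5 a6 b37
No row becomes fully distinguished — the join is lossy.

No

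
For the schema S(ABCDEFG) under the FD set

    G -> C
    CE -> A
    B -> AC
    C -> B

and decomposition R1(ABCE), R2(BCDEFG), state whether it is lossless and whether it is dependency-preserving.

Lossless test: (BCE)⁺ = {ABCE}, which contains all of one fragment — lossless.
Dependency preservation: every FD's attributes lie within a single fragment, so each can be enforced locally — preserved.

lossless and dependency-preserving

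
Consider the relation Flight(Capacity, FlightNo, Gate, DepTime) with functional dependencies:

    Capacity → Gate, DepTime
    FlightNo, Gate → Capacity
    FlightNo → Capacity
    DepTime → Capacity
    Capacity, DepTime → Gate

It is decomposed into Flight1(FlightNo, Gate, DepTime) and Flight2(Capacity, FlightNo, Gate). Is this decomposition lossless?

Common attributes: Flight1 ∩ Flight2 = {FlightNo, Gate}.
Closure of {FlightNo, Gate}: FlightNo, Gate → Capacity applies, adding Capacity; Capacity → Gate, DepTime applies, adding DepTime. So (FlightNo, Gate)⁺ = {Capacity, FlightNo, Gate, DepTime}.
This closure contains every attribute of Flight1, so Flight1 ∩ Flight2 → Flight1. The join is lossless.

Yes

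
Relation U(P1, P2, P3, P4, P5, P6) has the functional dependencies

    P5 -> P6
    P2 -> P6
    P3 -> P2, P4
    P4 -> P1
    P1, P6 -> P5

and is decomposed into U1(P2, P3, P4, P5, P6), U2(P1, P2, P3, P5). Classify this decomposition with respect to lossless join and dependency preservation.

Lossless test: (P2, P3, P5)⁺ = {P1, P2, P3, P4, P5, P6}, which contains all of one fragment — lossless.
Dependency preservation: the restricted closure of {P4} across the fragments never reaches {P1}, so P4 → P1 cannot be enforced without a join — not preserved.

lossless but not dependency-preserving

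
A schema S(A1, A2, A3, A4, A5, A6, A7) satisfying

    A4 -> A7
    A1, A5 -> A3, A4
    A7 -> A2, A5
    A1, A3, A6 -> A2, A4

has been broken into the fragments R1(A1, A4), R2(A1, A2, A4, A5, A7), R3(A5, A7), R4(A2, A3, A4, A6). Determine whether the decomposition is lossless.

No

Chase test. Columns are A1, A2, A3, A4, A5, A6, A7; row i has aⱼ where attribute j ∈ Ri, else bᵢⱼ.
Initial tableau (one row per fragment):
  row 1: a1 b12 b13 a4 b15 b16 b17
  row 2: a1 a2 b23 a4 a5 b26 a7
  row 3: b31 b32 b33 b34 a5 b36 a7
  row 4: b41 a2 a3 a4 b45 a6 b47
Rows 1 and 2 agree on A4; apply A4→A7 and equate their A7 entries.
Rows 1 and 4 agree on A4; apply A4→A7 and equate their A7 entries.
Rows 1 and 2 agree on A7; apply A7→A2, A5 and equate their A2, A5 entries.
Rows 1 and 3 agree on A7; apply A7→A2, A5 and equate their A2, A5 entries.
Rows 1 and 4 agree on A7; apply A7→A2, A5 and equate their A2, A5 entries.
Rows 1 and 2 agree on A1, A5; apply A1, A5→A3, A4 and equate their A3, A4 entries.
No row becomes fully distinguished — the join is lossy.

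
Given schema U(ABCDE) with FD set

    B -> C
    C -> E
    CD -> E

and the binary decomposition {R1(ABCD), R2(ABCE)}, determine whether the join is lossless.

Yes

Common attributes: R1 ∩ R2 = {ABC}.
Closure of {ABC}: C → E applies, adding E. So (ABC)⁺ = {ABCE}.
This closure contains every attribute of R2, so R1 ∩ R2 → R2. The join is lossless.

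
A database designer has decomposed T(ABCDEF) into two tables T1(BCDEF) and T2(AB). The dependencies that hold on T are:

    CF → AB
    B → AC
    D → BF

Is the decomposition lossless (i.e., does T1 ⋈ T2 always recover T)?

Common attributes: T1 ∩ T2 = {B}.
Closure of {B}: B → AC applies, adding AC. So (B)⁺ = {ABC}.
This closure contains every attribute of T2, so T1 ∩ T2 → T2. The join is lossless.

Yes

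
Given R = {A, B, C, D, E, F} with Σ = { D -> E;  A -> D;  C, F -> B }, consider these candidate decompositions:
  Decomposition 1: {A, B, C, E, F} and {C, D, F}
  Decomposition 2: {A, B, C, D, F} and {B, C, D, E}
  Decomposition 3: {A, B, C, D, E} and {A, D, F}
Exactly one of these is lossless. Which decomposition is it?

Decomposition 1: common = {C, F}, closure = {B, C, F} → lossy.
Decomposition 2: common = {B, C, D}, closure = {B, C, D, E} → lossless.
Decomposition 3: common = {A, D}, closure = {A, D, E} → lossy.

Decomposition 2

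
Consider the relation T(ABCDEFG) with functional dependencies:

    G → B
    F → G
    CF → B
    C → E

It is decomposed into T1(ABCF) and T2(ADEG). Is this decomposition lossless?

No

Common attributes: T1 ∩ T2 = {A}.
No dependency enlarges {A}, so (A)⁺ = {A}.
The closure contains neither all of T1 = {ABCF} nor all of T2 = {ADEG}, so the common attributes are not a superkey of either fragment. The join is lossy.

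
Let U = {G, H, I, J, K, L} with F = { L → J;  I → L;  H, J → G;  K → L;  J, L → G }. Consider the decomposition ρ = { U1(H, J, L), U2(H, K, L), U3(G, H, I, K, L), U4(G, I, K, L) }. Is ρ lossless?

Chase test. Columns are G, H, I, J, K, L; row i has aⱼ where attribute j ∈ Ui, else bᵢⱼ.
Initial tableau (one row per fragment):
  row 1: b11 a2 b13 a4 b15 a6
  row 2: b21 a2 b23 b24 a5 a6
  row 3: a1 a2 a3 b34 a5 a6
  row 4: a1 b42 a3 b44 a5 a6
Rows 1 and 2 agree on L; apply L→J and equate their J entries.
Rows 1 and 3 agree on L; apply L→J and equate their J entries.
Rows 1 and 4 agree on L; apply L→J and equate their J entries.
Rows 1 and 2 agree on H, J; apply H, J→G and equate their G entries.
Rows 1 and 3 agree on H, J; apply H, J→G and equate their G entries.
Row 3 is now all distinguished symbols — the join is lossless.

Yes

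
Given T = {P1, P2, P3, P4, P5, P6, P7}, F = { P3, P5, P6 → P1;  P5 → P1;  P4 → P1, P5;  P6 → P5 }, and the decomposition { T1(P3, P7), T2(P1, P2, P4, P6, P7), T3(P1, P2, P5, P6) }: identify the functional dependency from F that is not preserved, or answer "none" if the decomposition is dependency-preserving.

P4 → P1, P5

Check P4 → P1, P5: no single fragment contains all of {P1, P4, P5}, and the restricted closure of {P4} across the fragments never reaches {P1, P5}.
P3, P5, P6 → P1 is preserved.
P5 → P1 is preserved.
P6 → P5 is preserved.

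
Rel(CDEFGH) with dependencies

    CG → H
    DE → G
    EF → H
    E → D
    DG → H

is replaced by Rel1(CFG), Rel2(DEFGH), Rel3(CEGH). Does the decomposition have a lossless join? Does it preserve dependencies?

Lossless test (chase): Rows 1 and 3 agree on CG; apply CG→H and equate their H entries. Rows 2 and 3 agree on E; apply E→D and equate their D entries. No row becomes fully distinguished — the join is lossy.
Dependency preservation: every FD's attributes lie within a single fragment, so each can be enforced locally — preserved.

lossy but dependency-preserving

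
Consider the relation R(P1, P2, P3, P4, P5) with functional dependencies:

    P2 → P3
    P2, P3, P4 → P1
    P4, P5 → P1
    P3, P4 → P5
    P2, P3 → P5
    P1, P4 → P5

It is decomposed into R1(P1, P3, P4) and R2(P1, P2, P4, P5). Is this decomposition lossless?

No

Common attributes: R1 ∩ R2 = {P1, P4}.
Closure of {P1, P4}: P1, P4 → P5 applies, adding P5. So (P1, P4)⁺ = {P1, P4, P5}.
The closure contains neither all of R1 = {P1, P3, P4} nor all of R2 = {P1, P2, P4, P5}, so the common attributes are not a superkey of either fragment. The join is lossy.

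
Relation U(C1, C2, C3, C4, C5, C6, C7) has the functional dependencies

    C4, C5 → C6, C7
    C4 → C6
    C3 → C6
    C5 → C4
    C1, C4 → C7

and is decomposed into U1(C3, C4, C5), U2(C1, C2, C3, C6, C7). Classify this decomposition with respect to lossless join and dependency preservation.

lossy and not dependency-preserving

Lossless test: (C3)⁺ = {C3, C6}, which is a superkey of neither fragment — lossy.
Dependency preservation: the restricted closure of {C4, C5} across the fragments never reaches {C6, C7}, so C4, C5 → C6, C7 cannot be enforced without a join — not preserved.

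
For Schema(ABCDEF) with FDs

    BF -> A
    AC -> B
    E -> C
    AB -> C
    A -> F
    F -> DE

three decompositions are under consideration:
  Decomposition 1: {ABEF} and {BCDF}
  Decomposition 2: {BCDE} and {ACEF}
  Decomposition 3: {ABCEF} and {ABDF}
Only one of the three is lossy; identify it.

Decomposition 1: common = {BF}, closure = {ABCDEF} → lossless.
Decomposition 2: common = {CE}, closure = {CE} → lossy.
Decomposition 3: common = {ABF}, closure = {ABCDEF} → lossless.

Decomposition 2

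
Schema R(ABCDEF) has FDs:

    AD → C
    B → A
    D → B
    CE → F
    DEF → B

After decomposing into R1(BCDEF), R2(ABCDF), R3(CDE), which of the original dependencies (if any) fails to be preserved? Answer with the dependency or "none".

AD → C lies within R2.
B → A lies within R2.
D → B lies within R1.
CE → F lies within R1.
DEF → B lies within R1.
Every dependency is enforceable on the fragments, so the decomposition is dependency-preserving.

none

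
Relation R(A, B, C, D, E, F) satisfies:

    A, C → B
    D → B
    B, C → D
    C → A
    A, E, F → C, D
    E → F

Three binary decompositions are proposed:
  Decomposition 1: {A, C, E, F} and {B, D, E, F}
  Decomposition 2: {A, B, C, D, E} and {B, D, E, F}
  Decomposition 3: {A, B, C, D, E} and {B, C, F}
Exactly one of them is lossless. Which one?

Decomposition 1: common = {E, F}, closure = {E, F} → lossy.
Decomposition 2: common = {B, D, E}, closure = {B, D, E, F} → lossless.
Decomposition 3: common = {B, C}, closure = {A, B, C, D} → lossy.

Decomposition 2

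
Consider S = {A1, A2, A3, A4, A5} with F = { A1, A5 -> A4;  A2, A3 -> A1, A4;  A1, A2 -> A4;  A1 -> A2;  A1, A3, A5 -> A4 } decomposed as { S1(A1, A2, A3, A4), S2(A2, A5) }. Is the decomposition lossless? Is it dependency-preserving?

lossy but dependency-preserving

Lossless test: (A2)⁺ = {A2}, which is a superkey of neither fragment — lossy.
Dependency preservation: A1, A5 → A4; A1, A3, A5 → A4 are not contained in any single fragment, but the restricted closure of each left-hand side across the fragments still reaches the right-hand side; the remaining FDs each lie inside some fragment. All dependencies are preserved.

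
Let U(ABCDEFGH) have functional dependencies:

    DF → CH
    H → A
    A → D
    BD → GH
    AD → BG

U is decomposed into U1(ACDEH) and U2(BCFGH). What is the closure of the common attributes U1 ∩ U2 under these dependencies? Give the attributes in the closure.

ABCDGH

U1 ∩ U2 = {CH}.
H → A applies, adding A
A → D applies, adding D
AD → BG applies, adding BG
Closure: {ABCDGH}.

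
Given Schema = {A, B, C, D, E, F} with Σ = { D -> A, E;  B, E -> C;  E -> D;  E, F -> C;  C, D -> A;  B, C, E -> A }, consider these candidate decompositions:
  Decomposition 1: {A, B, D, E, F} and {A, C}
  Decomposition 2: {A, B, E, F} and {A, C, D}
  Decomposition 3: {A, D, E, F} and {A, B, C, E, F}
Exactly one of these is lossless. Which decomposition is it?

Decomposition 1: common = {A}, closure = {A} → lossy.
Decomposition 2: common = {A}, closure = {A} → lossy.
Decomposition 3: common = {A, E, F}, closure = {A, C, D, E, F} → lossless.

Decomposition 3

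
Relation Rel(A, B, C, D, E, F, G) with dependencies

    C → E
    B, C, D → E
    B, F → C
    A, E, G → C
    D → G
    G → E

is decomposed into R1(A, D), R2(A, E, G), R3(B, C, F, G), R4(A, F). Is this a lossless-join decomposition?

Chase test. Columns are A, B, C, D, E, F, G; row i has aⱼ where attribute j ∈ Ri, else bᵢⱼ.
Initial tableau (one row per fragment):
  row 1: a1 b12 b13 a4 b15 b16 b17
  row 2: a1 b22 b23 b24 a5 b26 a7
  row 3: b31 a2 a3 b34 b35 a6 a7
  row 4: a1 b42 b43 b44 b45 a6 b47
Rows 2 and 3 agree on G; apply G→E and equate their E entries.
No row becomes fully distinguished — the join is lossy.

No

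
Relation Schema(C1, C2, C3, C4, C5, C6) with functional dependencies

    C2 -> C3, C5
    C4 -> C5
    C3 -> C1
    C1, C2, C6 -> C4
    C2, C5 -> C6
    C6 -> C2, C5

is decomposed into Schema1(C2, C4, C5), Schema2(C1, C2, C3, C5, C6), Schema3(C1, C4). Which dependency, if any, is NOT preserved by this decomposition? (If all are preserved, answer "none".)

none

C2 → C3, C5 lies within Schema2.
C4 → C5 lies within Schema1.
C3 → C1 lies within Schema2.
C1, C2, C6 → C4: restricted closure across fragments reaches C4.
C2, C5 → C6 lies within Schema2.
C6 → C2, C5 lies within Schema2.
Every dependency is enforceable on the fragments, so the decomposition is dependency-preserving.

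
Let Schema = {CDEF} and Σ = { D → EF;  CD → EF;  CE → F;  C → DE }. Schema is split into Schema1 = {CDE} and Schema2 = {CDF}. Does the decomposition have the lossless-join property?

Common attributes: Schema1 ∩ Schema2 = {CD}.
Closure of {CD}: D → EF applies, adding EF. So (CD)⁺ = {CDEF}.
This closure contains every attribute of Schema1, so Schema1 ∩ Schema2 → Schema1. The join is lossless.

Yes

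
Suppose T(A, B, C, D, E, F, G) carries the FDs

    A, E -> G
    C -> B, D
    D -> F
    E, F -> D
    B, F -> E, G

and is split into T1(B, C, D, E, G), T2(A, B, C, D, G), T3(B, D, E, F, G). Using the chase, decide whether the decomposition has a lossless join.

Chase test. Columns are A, B, C, D, E, F, G; row i has aⱼ where attribute j ∈ Ti, else bᵢⱼ.
Initial tableau (one row per fragment):
  row 1: b11 a2 a3 a4 a5 b16 a7
  row 2: a1 a2 a3 a4 b25 b26 a7
  row 3: b31 a2 b33 a4 a5 a6 a7
Rows 1 and 2 agree on D; apply D→F and equate their F entries.
Rows 1 and 3 agree on D; apply D→F and equate their F entries.
Rows 1 and 2 agree on B, F; apply B, F→E, G and equate their E, G entries.
Row 2 is now all distinguished symbols — the join is lossless.

Yes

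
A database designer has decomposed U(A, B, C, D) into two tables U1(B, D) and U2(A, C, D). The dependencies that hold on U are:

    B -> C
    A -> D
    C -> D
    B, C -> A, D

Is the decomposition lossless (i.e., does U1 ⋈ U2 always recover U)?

Common attributes: U1 ∩ U2 = {D}.
No dependency enlarges {D}, so (D)⁺ = {D}.
The closure contains neither all of U1 = {B, D} nor all of U2 = {A, C, D}, so the common attributes are not a superkey of either fragment. The join is lossy.

No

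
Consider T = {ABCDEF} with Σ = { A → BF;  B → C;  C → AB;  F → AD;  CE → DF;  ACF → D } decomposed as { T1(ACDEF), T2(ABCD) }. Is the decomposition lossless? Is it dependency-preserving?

Lossless test: (ACD)⁺ = {ABCDF}, which contains all of one fragment — lossless.
Dependency preservation: A → BF is not contained in any single fragment, but the restricted closure of its left-hand side across the fragments still reaches the right-hand side; the remaining FDs each lie inside some fragment. All dependencies are preserved.

lossless and dependency-preserving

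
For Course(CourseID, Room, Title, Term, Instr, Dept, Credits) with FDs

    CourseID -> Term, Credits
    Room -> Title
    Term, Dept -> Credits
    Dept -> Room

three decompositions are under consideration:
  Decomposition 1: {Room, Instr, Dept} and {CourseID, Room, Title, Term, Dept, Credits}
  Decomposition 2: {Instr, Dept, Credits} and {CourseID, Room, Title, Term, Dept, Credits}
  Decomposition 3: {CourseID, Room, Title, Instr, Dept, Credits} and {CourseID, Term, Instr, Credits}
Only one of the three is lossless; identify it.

Decomposition 3

Decomposition 1: common = {Room, Dept}, closure = {Room, Title, Dept} → lossy.
Decomposition 2: common = {Dept, Credits}, closure = {Room, Title, Dept, Credits} → lossy.
Decomposition 3: common = {CourseID, Instr, Credits}, closure = {CourseID, Term, Instr, Credits} → lossless.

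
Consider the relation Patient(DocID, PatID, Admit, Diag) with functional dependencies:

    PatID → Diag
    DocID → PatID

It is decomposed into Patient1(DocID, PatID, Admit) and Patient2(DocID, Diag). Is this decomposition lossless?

Common attributes: Patient1 ∩ Patient2 = {DocID}.
Closure of {DocID}: DocID → PatID applies, adding PatID; PatID → Diag applies, adding Diag. So (DocID)⁺ = {DocID, PatID, Diag}.
This closure contains every attribute of Patient2, so Patient1 ∩ Patient2 → Patient2. The join is lossless.

Yes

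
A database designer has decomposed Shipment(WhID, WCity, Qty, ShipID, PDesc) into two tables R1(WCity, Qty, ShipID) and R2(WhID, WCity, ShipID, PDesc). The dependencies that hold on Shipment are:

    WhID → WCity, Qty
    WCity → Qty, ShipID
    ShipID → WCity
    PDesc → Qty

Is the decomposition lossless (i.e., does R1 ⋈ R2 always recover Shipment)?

Common attributes: R1 ∩ R2 = {WCity, ShipID}.
Closure of {WCity, ShipID}: WCity → Qty, ShipID applies, adding Qty. So (WCity, ShipID)⁺ = {WCity, Qty, ShipID}.
This closure contains every attribute of R1, so R1 ∩ R2 → R1. The join is lossless.

Yes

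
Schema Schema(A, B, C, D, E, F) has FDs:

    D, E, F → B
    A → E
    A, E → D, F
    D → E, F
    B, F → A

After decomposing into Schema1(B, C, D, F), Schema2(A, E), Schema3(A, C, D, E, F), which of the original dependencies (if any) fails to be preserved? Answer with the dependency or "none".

D, E, F → B: restricted closure across fragments reaches B.
A → E lies within Schema2.
A, E → D, F lies within Schema3.
D → E, F lies within Schema3.
B, F → A: restricted closure across fragments reaches A.
Every dependency is enforceable on the fragments, so the decomposition is dependency-preserving.

none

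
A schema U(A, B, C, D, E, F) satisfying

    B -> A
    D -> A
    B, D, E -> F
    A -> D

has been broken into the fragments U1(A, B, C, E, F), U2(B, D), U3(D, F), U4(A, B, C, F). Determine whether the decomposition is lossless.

Chase test. Columns are A, B, C, D, E, F; row i has aⱼ where attribute j ∈ Ui, else bᵢⱼ.
Initial tableau (one row per fragment):
  row 1: a1 a2 a3 b14 a5 a6
  row 2: b21 a2 b23 a4 b25 b26
  row 3: b31 b32 b33 a4 b35 a6
  row 4: a1 a2 a3 b44 b45 a6
Rows 1 and 2 agree on B; apply B→A and equate their A entries.
Rows 2 and 3 agree on D; apply D→A and equate their A entries.
Rows 1 and 2 agree on A; apply A→D and equate their D entries.
Rows 1 and 4 agree on A; apply A→D and equate their D entries.
Row 1 is now all distinguished symbols — the join is lossless.

Yes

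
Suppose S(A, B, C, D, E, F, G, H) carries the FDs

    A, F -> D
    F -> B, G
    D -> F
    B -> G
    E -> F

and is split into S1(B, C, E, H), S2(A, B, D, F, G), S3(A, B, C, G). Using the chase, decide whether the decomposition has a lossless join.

No

Chase test. Columns are A, B, C, D, E, F, G, H; row i has aⱼ where attribute j ∈ Si, else bᵢⱼ.
Initial tableau (one row per fragment):
  row 1: b11 a2 a3 b14 a5 b16 b17 a8
  row 2: a1 a2 b23 a4 b25 a6 a7 b28
  row 3: a1 a2 a3 b34 b35 b36 a7 b38
Rows 1 and 2 agree on B; apply B→G and equate their G entries.
No row becomes fully distinguished — the join is lossy.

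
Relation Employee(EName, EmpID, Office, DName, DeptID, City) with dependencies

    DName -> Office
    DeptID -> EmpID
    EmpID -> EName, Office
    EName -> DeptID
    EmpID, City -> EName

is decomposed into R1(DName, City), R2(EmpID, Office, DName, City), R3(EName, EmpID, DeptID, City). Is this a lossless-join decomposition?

Yes

Chase test. Columns are EName, EmpID, Office, DName, DeptID, City; row i has aⱼ where attribute j ∈ Ri, else bᵢⱼ.
Initial tableau (one row per fragment):
  row 1: b11 b12 b13 a4 b15 a6
  row 2: b21 a2 a3 a4 b25 a6
  row 3: a1 a2 b33 b34 a5 a6
Rows 1 and 2 agree on DName; apply DName→Office and equate their Office entries.
Rows 2 and 3 agree on EmpID; apply EmpID→EName, Office and equate their EName, Office entries.
Rows 2 and 3 agree on EName; apply EName→DeptID and equate their DeptID entries.
Row 2 is now all distinguished symbols — the join is lossless.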